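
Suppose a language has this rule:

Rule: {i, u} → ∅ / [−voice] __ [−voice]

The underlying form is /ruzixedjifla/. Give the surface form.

No segment of /ruzixedjifla/ meets the structural description of the rule, so the form surfaces unchanged.

ruzixedjifla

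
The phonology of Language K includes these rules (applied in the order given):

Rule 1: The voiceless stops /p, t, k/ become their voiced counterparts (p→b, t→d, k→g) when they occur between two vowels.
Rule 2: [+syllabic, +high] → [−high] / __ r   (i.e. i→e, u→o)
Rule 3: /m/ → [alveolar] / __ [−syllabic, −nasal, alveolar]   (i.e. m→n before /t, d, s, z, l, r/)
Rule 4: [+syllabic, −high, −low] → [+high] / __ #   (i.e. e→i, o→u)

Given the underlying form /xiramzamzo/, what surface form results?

Rule 1 (intervocalic voicing): no segment meets the environment; /xiramzamzo/ is unchanged.
Rule 2 (pre-rhotic lowering): /i/ is a high vowel immediately before /r/, so it lowers to [e]. /xiramzamzo/ → xeramzamzo.
Rule 3 (nasal place assimilation): /m/ precedes the alveolar consonant /z/, so it assimilates in place to [n]. /m/ precedes the alveolar consonant /z/, so it assimilates in place to [n]. /xeramzamzo/ → xeranzanzo.
Rule 4 (final vowel raising): /o/ is a mid vowel in word-final position, so it raises to [u]. /xeranzanzo/ → xeranzanzu.

xeranzanzu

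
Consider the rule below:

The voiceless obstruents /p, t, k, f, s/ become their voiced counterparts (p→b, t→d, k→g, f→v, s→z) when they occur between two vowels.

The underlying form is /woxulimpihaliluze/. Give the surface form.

No segment of /woxulimpihaliluze/ meets the structural description of the rule, so the form surfaces unchanged.

woxulimpihaliluze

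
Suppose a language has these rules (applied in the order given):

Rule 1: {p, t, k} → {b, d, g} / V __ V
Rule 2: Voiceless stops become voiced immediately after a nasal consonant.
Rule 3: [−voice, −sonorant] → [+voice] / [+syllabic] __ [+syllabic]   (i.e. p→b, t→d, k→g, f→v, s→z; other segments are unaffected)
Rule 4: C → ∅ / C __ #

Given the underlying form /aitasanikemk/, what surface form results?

aidazanigem

Rule 1 (intervocalic voicing): /t/ is a voiceless stop between vowels /i/ and /a/, so it voices to [d]. /k/ is a voiceless stop between vowels /i/ and /e/, so it voices to [g]. /aitasanikemk/ → aidasanigemk.
Rule 2 (post-nasal voicing): /k/ is a voiceless stop immediately after the nasal /m/, so it voices to [g]. /aidasanigemk/ → aidasanigemg.
Rule 3 (intervocalic voicing): /s/ is a voiceless obstruent between vowels /a/ and /a/, so it voices to [z]. /aidasanigemg/ → aidazanigemg.
Rule 4 (final cluster simplification): /g/ is the second consonant of a word-final cluster /mg/, so it deletes. /aidazanigemg/ → aidazanigem.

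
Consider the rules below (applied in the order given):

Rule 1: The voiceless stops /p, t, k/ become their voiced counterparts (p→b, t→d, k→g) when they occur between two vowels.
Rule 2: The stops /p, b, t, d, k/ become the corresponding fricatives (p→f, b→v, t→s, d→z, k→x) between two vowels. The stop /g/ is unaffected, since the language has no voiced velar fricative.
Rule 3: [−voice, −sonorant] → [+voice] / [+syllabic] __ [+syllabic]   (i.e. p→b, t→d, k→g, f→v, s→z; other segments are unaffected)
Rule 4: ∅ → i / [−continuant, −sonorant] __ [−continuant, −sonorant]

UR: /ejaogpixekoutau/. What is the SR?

Rule 1 (intervocalic voicing): /k/ is a voiceless stop between vowels /e/ and /o/, so it voices to [g]. /t/ is a voiceless stop between vowels /u/ and /a/, so it voices to [d]. /ejaogpixekoutau/ → ejaogpixegoudau.
Rule 2 (intervocalic spirantization): /d/ is a stop between vowels /u/ and /a/, so it spirantizes to the fricative [z]. /ejaogpixegoudau/ → ejaogpixegouzau.
Rule 3 (intervocalic voicing): no segment meets the environment; /ejaogpixegouzau/ is unchanged.
Rule 4 (stop-cluster i-epenthesis): /g/ and /p/ form a stop–stop cluster, so [i] is inserted between them. /ejaogpixegouzau/ → ejaogipixegouzau.

ejaogipixegouzau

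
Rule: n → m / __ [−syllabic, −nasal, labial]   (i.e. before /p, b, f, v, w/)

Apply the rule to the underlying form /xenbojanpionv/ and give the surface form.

/n/ precedes the labial consonant /b/, so it assimilates in place to [m].
/n/ precedes the labial consonant /p/, so it assimilates in place to [m].
/n/ precedes the labial consonant /v/, so it assimilates in place to [m].
Surface form: [xembojampiomv].

xembojampiomv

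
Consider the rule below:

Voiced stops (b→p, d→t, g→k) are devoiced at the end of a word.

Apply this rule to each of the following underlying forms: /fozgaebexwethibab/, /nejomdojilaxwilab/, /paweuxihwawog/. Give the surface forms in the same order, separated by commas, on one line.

fozgaebexwethibap, nejomdojilaxwilap, paweuxihwawok

/fozgaebexwethibab/: /b/ is a voiced stop in word-final position, so it devoices to [p]. → [fozgaebexwethibap].
/nejomdojilaxwilab/: /b/ is a voiced stop in word-final position, so it devoices to [p]. → [nejomdojilaxwilap].
/paweuxihwawog/: /g/ is a voiced stop in word-final position, so it devoices to [k]. → [paweuxihwawok].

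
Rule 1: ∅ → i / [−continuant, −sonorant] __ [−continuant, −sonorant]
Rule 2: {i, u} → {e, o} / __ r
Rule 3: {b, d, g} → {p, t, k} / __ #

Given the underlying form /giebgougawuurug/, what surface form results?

giebigougawuoruk

Rule 1 (stop-cluster i-epenthesis): /b/ and /g/ form a stop–stop cluster, so [i] is inserted between them. /giebgougawuurug/ → giebigougawuurug.
Rule 2 (pre-rhotic lowering): /u/ is a high vowel immediately before /r/, so it lowers to [o]. /giebigougawuurug/ → giebigougawuorug.
Rule 3 (final devoicing): /g/ is a voiced stop in word-final position, so it devoices to [k]. /giebigougawuorug/ → giebigougawuoruk.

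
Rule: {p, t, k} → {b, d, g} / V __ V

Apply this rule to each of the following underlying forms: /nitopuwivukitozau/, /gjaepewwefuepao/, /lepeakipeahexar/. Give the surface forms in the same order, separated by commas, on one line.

nidobuwivugidozau, gjaebewwefuebao, lebeagibeahexar

/nitopuwivukitozau/: /t/ is a voiceless stop between vowels /i/ and /o/, so it voices to [d]. /p/ is a voiceless stop between vowels /o/ and /u/, so it voices to [b]. /k/ is a voiceless stop between vowels /u/ and /i/, so it voices to [g]. /t/ is a voiceless stop between vowels /i/ and /o/, so it voices to [d]. → [nidobuwivugidozau].
/gjaepewwefuepao/: /p/ is a voiceless stop between vowels /e/ and /e/, so it voices to [b]. /p/ is a voiceless stop between vowels /e/ and /a/, so it voices to [b]. → [gjaebewwefuebao].
/lepeakipeahexar/: /p/ is a voiceless stop between vowels /e/ and /e/, so it voices to [b]. /k/ is a voiceless stop between vowels /a/ and /i/, so it voices to [g]. /p/ is a voiceless stop between vowels /i/ and /e/, so it voices to [b]. → [lebeagibeahexar].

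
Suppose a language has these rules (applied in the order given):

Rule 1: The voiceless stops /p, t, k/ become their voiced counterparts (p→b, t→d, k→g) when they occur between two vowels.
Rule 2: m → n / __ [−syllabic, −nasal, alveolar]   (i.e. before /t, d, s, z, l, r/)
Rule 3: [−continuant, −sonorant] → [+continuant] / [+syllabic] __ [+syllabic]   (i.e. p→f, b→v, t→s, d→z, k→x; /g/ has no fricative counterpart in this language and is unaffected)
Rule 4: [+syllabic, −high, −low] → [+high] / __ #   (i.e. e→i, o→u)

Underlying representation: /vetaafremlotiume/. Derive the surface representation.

Rule 1 (intervocalic voicing): /t/ is a voiceless stop between vowels /e/ and /a/, so it voices to [d]. /t/ is a voiceless stop between vowels /o/ and /i/, so it voices to [d]. /vetaafremlotiume/ → vedaafremlodiume.
Rule 2 (nasal place assimilation): /m/ precedes the alveolar consonant /l/, so it assimilates in place to [n]. /vedaafremlodiume/ → vedaafrenlodiume.
Rule 3 (intervocalic spirantization): /d/ is a stop between vowels /e/ and /a/, so it spirantizes to the fricative [z]. /d/ is a stop between vowels /o/ and /i/, so it spirantizes to the fricative [z]. /vedaafrenlodiume/ → vezaafrenloziume.
Rule 4 (final vowel raising): /e/ is a mid vowel in word-final position, so it raises to [i]. /vezaafrenloziume/ → vezaafrenloziumi.

vezaafrenloziumi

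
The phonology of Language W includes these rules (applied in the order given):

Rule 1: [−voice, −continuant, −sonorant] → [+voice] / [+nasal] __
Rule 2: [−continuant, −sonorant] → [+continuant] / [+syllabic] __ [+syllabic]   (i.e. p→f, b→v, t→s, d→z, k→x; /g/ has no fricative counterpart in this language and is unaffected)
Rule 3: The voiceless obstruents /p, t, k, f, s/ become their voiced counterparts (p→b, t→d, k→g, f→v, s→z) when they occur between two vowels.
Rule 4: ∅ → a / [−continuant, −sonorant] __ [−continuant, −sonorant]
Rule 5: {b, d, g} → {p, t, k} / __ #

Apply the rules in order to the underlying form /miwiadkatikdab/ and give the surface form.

miwiadakazikadap

Rule 1 (post-nasal voicing): no segment meets the environment; /miwiadkatikdab/ is unchanged.
Rule 2 (intervocalic spirantization): /t/ is a stop between vowels /a/ and /i/, so it spirantizes to the fricative [s]. /miwiadkatikdab/ → miwiadkasikdab.
Rule 3 (intervocalic voicing): /s/ is a voiceless obstruent between vowels /a/ and /i/, so it voices to [z]. /miwiadkasikdab/ → miwiadkazikdab.
Rule 4 (stop-cluster a-epenthesis): /d/ and /k/ form a stop–stop cluster, so [a] is inserted between them. /k/ and /d/ form a stop–stop cluster, so [a] is inserted between them. /miwiadkazikdab/ → miwiadakazikadab.
Rule 5 (final devoicing): /b/ is a voiced stop in word-final position, so it devoices to [p]. /miwiadakazikadab/ → miwiadakazikadap.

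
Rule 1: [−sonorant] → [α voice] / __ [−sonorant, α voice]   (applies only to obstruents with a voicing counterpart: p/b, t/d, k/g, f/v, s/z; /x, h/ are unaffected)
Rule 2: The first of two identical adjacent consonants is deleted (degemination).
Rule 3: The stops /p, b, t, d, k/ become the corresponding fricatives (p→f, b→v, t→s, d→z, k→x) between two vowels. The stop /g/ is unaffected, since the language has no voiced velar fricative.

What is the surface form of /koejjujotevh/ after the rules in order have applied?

koejujosefh

Rule 1 (regressive voicing assimilation): /v/ precedes the voiceless obstruent /h/, so it devoices to [f] by assimilation. /koejjujotevh/ → koejjujotefh.
Rule 2 (degemination): /jj/ is a geminate; the first /j/ deletes. /koejjujotefh/ → koejujotefh.
Rule 3 (intervocalic spirantization): /t/ is a stop between vowels /o/ and /e/, so it spirantizes to the fricative [s]. /koejujotefh/ → koejujosefh.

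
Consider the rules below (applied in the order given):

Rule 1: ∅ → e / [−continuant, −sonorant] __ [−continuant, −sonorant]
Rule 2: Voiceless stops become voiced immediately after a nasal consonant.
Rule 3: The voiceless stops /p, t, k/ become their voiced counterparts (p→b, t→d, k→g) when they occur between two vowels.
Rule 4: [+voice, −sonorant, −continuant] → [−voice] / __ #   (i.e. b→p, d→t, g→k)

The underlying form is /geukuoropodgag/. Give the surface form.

geuguorobodegak

Rule 1 (stop-cluster e-epenthesis): /d/ and /g/ form a stop–stop cluster, so [e] is inserted between them. /geukuoropodgag/ → geukuoropodegag.
Rule 2 (post-nasal voicing): no segment meets the environment; /geukuoropodegag/ is unchanged.
Rule 3 (intervocalic voicing): /k/ is a voiceless stop between vowels /u/ and /u/, so it voices to [g]. /p/ is a voiceless stop between vowels /o/ and /o/, so it voices to [b]. /geukuoropodegag/ → geuguorobodegag.
Rule 4 (final devoicing): /g/ is a voiced stop in word-final position, so it devoices to [k]. /geuguorobodegag/ → geuguorobodegak.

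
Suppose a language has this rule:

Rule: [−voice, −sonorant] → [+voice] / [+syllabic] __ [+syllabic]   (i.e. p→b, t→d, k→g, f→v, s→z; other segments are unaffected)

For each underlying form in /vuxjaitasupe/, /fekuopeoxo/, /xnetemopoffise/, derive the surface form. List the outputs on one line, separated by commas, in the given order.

/vuxjaitasupe/: /t/ is a voiceless obstruent between vowels /i/ and /a/, so it voices to [d]. /s/ is a voiceless obstruent between vowels /a/ and /u/, so it voices to [z]. /p/ is a voiceless obstruent between vowels /u/ and /e/, so it voices to [b]. → [vuxjaidazube].
/fekuopeoxo/: /k/ is a voiceless obstruent between vowels /e/ and /u/, so it voices to [g]. /p/ is a voiceless obstruent between vowels /o/ and /e/, so it voices to [b]. → [feguobeoxo].
/xnetemopoffise/: /t/ is a voiceless obstruent between vowels /e/ and /e/, so it voices to [d]. /p/ is a voiceless obstruent between vowels /o/ and /o/, so it voices to [b]. /s/ is a voiceless obstruent between vowels /i/ and /e/, so it voices to [z]. → [xnedemoboffize].

vuxjaidazube, feguobeoxo, xnedemoboffize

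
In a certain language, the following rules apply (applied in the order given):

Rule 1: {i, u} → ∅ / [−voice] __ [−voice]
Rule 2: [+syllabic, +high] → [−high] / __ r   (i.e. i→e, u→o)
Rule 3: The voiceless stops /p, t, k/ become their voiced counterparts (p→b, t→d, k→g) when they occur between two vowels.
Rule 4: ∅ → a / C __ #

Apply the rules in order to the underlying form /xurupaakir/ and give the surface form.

xorubaagera

Rule 1 (high vowel syncope): no segment meets the environment; /xurupaakir/ is unchanged.
Rule 2 (pre-rhotic lowering): /u/ is a high vowel immediately before /r/, so it lowers to [o]. /i/ is a high vowel immediately before /r/, so it lowers to [e]. /xurupaakir/ → xorupaaker.
Rule 3 (intervocalic voicing): /p/ is a voiceless stop between vowels /u/ and /a/, so it voices to [b]. /k/ is a voiceless stop between vowels /a/ and /e/, so it voices to [g]. /xorupaaker/ → xorubaager.
Rule 4 (final a-epenthesis): the form ends in the consonant /r/, so [a] is inserted word-finally. /xorubaager/ → xorubaagera.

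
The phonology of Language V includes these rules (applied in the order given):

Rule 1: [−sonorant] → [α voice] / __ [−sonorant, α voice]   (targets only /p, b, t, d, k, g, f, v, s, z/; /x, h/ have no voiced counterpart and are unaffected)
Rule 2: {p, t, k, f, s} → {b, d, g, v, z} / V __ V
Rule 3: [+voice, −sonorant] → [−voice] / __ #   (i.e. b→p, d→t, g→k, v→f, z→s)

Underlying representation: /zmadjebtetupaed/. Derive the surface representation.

Rule 1 (regressive voicing assimilation): /b/ precedes the voiceless obstruent /t/, so it devoices to [p] by assimilation. /zmadjebtetupaed/ → zmadjeptetupaed.
Rule 2 (intervocalic voicing): /t/ is a voiceless obstruent between vowels /e/ and /u/, so it voices to [d]. /p/ is a voiceless obstruent between vowels /u/ and /a/, so it voices to [b]. /zmadjeptetupaed/ → zmadjeptedubaed.
Rule 3 (final devoicing): /d/ is a voiced obstruent in word-final position, so it devoices to [t]. /zmadjeptedubaed/ → zmadjeptedubaet.

zmadjeptedubaet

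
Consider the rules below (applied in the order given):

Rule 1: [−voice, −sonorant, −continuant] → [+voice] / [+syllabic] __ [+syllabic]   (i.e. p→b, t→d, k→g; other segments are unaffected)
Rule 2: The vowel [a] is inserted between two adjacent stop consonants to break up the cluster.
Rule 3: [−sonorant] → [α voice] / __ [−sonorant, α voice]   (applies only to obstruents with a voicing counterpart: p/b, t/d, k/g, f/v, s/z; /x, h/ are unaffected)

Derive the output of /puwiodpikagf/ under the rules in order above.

Rule 1 (intervocalic voicing): /k/ is a voiceless stop between vowels /i/ and /a/, so it voices to [g]. /puwiodpikagf/ → puwiodpigagf.
Rule 2 (stop-cluster a-epenthesis): /d/ and /p/ form a stop–stop cluster, so [a] is inserted between them. /puwiodpigagf/ → puwiodapigagf.
Rule 3 (regressive voicing assimilation): /g/ precedes the voiceless obstruent /f/, so it devoices to [k] by assimilation. /puwiodapigagf/ → puwiodapigakf.

puwiodapigakf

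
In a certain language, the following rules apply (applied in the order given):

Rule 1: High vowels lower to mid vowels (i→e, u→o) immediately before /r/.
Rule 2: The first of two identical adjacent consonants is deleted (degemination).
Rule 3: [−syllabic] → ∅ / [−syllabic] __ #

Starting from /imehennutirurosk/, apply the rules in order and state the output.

imehenuteroros

Rule 1 (pre-rhotic lowering): /i/ is a high vowel immediately before /r/, so it lowers to [e]. /u/ is a high vowel immediately before /r/, so it lowers to [o]. /imehennutirurosk/ → imehennuterorosk.
Rule 2 (degemination): /nn/ is a geminate; the first /n/ deletes. /imehennuterorosk/ → imehenuterorosk.
Rule 3 (final cluster simplification): /k/ is the second consonant of a word-final cluster /sk/, so it deletes. /imehenuterorosk/ → imehenuteroros.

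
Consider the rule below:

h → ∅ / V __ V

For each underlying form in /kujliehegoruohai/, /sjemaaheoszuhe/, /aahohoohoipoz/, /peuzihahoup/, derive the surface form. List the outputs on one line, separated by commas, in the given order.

kujlieegoruoai, sjemaaeoszue, aaooooipoz, peuziaoup

/kujliehegoruohai/: /h/ occurs between vowels /e/ and /e/, so it deletes. /h/ occurs between vowels /o/ and /a/, so it deletes. → [kujlieegoruoai].
/sjemaaheoszuhe/: /h/ occurs between vowels /a/ and /e/, so it deletes. /h/ occurs between vowels /u/ and /e/, so it deletes. → [sjemaaeoszue].
/aahohoohoipoz/: /h/ occurs between vowels /a/ and /o/, so it deletes. /h/ occurs between vowels /o/ and /o/, so it deletes. /h/ occurs between vowels /o/ and /o/, so it deletes. → [aaooooipoz].
/peuzihahoup/: /h/ occurs between vowels /i/ and /a/, so it deletes. /h/ occurs between vowels /a/ and /o/, so it deletes. → [peuziaoup].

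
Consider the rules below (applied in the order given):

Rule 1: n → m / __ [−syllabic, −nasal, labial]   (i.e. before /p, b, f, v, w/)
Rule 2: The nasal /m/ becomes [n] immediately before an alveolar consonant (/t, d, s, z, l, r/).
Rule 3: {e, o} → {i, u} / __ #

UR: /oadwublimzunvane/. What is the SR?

oadwublinzumvani

Rule 1 (nasal place assimilation): /n/ precedes the labial consonant /v/, so it assimilates in place to [m]. /oadwublimzunvane/ → oadwublimzumvane.
Rule 2 (nasal place assimilation): /m/ precedes the alveolar consonant /z/, so it assimilates in place to [n]. /oadwublimzumvane/ → oadwublinzumvane.
Rule 3 (final vowel raising): /e/ is a mid vowel in word-final position, so it raises to [i]. /oadwublinzumvane/ → oadwublinzumvani.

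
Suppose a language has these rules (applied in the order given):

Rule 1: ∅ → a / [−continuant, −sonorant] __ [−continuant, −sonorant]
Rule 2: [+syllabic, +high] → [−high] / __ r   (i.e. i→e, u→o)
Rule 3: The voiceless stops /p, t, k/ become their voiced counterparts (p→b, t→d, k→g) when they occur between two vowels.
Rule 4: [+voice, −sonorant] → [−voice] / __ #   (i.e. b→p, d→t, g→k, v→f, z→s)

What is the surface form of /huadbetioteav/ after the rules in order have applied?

Rule 1 (stop-cluster a-epenthesis): /d/ and /b/ form a stop–stop cluster, so [a] is inserted between them. /huadbetioteav/ → huadabetioteav.
Rule 2 (pre-rhotic lowering): no segment meets the environment; /huadabetioteav/ is unchanged.
Rule 3 (intervocalic voicing): /t/ is a voiceless stop between vowels /e/ and /i/, so it voices to [d]. /t/ is a voiceless stop between vowels /o/ and /e/, so it voices to [d]. /huadabetioteav/ → huadabediodeav.
Rule 4 (final devoicing): /v/ is a voiced obstruent in word-final position, so it devoices to [f]. /huadabediodeav/ → huadabediodeaf.

huadabediodeaf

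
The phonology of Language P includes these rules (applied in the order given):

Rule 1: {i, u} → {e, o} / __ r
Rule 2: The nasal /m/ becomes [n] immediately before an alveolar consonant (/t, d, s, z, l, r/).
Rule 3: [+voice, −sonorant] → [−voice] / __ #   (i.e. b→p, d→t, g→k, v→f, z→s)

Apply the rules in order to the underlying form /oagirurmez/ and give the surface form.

oagerormes

Rule 1 (pre-rhotic lowering): /i/ is a high vowel immediately before /r/, so it lowers to [e]. /u/ is a high vowel immediately before /r/, so it lowers to [o]. /oagirurmez/ → oagerormez.
Rule 2 (nasal place assimilation): no segment meets the environment; /oagerormez/ is unchanged.
Rule 3 (final devoicing): /z/ is a voiced obstruent in word-final position, so it devoices to [s]. /oagerormez/ → oagerormes.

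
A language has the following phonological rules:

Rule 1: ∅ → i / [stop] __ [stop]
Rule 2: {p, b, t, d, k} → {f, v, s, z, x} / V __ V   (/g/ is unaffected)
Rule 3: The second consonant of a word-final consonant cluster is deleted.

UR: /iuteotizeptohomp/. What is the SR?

Rule 1 (stop-cluster i-epenthesis): /p/ and /t/ form a stop–stop cluster, so [i] is inserted between them. /iuteotizeptohomp/ → iuteotizepitohomp.
Rule 2 (intervocalic spirantization): /t/ is a stop between vowels /u/ and /e/, so it spirantizes to the fricative [s]. /t/ is a stop between vowels /o/ and /i/, so it spirantizes to the fricative [s]. /p/ is a stop between vowels /e/ and /i/, so it spirantizes to the fricative [f]. /t/ is a stop between vowels /i/ and /o/, so it spirantizes to the fricative [s]. /iuteotizepitohomp/ → iuseosizefisohomp.
Rule 3 (final cluster simplification): /p/ is the second consonant of a word-final cluster /mp/, so it deletes. /iuseosizefisohomp/ → iuseosizefisohom.

iuseosizefisohom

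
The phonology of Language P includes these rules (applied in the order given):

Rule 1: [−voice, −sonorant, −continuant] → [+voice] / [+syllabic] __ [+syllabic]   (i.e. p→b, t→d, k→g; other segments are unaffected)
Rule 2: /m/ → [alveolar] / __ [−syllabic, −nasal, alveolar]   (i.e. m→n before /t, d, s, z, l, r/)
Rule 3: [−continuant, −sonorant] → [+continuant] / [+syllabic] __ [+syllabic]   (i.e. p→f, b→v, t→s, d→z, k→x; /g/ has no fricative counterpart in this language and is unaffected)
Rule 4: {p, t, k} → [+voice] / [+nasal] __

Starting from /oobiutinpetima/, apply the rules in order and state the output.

ooviuzinbezima

Rule 1 (intervocalic voicing): /t/ is a voiceless stop between vowels /u/ and /i/, so it voices to [d]. /t/ is a voiceless stop between vowels /e/ and /i/, so it voices to [d]. /oobiutinpetima/ → oobiudinpedima.
Rule 2 (nasal place assimilation): no segment meets the environment; /oobiudinpedima/ is unchanged.
Rule 3 (intervocalic spirantization): /b/ is a stop between vowels /o/ and /i/, so it spirantizes to the fricative [v]. /d/ is a stop between vowels /u/ and /i/, so it spirantizes to the fricative [z]. /d/ is a stop between vowels /e/ and /i/, so it spirantizes to the fricative [z]. /oobiudinpedima/ → ooviuzinpezima.
Rule 4 (post-nasal voicing): /p/ is a voiceless stop immediately after the nasal /n/, so it voices to [b]. /ooviuzinpezima/ → ooviuzinbezima.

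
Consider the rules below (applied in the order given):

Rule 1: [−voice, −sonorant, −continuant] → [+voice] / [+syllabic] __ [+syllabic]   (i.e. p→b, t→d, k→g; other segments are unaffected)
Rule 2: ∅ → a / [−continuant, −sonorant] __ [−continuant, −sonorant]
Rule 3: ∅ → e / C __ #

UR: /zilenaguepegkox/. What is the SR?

Rule 1 (intervocalic voicing): /p/ is a voiceless stop between vowels /e/ and /e/, so it voices to [b]. /zilenaguepegkox/ → zilenaguebegkox.
Rule 2 (stop-cluster a-epenthesis): /g/ and /k/ form a stop–stop cluster, so [a] is inserted between them. /zilenaguebegkox/ → zilenaguebegakox.
Rule 3 (final e-epenthesis): the form ends in the consonant /x/, so [e] is inserted word-finally. /zilenaguebegakox/ → zilenaguebegakoxe.

zilenaguebegakoxe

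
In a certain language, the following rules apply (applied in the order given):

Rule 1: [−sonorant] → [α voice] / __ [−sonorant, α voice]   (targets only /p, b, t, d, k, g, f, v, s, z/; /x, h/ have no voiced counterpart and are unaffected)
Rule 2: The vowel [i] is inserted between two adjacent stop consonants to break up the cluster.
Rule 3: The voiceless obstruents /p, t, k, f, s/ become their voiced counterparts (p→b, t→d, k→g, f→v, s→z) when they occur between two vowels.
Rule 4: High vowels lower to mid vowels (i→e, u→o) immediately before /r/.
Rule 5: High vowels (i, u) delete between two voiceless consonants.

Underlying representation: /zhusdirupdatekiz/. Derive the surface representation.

Rule 1 (regressive voicing assimilation): /z/ precedes the voiceless obstruent /h/, so it devoices to [s] by assimilation. /s/ precedes the voiced obstruent /d/, so it voices to [z] by assimilation. /p/ precedes the voiced obstruent /d/, so it voices to [b] by assimilation. /zhusdirupdatekiz/ → shuzdirubdatekiz.
Rule 2 (stop-cluster i-epenthesis): /b/ and /d/ form a stop–stop cluster, so [i] is inserted between them. /shuzdirubdatekiz/ → shuzdirubidatekiz.
Rule 3 (intervocalic voicing): /t/ is a voiceless obstruent between vowels /a/ and /e/, so it voices to [d]. /k/ is a voiceless obstruent between vowels /e/ and /i/, so it voices to [g]. /shuzdirubidatekiz/ → shuzdirubidadegiz.
Rule 4 (pre-rhotic lowering): /i/ is a high vowel immediately before /r/, so it lowers to [e]. /shuzdirubidadegiz/ → shuzderubidadegiz.
Rule 5 (high vowel syncope): no segment meets the environment; /shuzderubidadegiz/ is unchanged.

shuzderubidadegiz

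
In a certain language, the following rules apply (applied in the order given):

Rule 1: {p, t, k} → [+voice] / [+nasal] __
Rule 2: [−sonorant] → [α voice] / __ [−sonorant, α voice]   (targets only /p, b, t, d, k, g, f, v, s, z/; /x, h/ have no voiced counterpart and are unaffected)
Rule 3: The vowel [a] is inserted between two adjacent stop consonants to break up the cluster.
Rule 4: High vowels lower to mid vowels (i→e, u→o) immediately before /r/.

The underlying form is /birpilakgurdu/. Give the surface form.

Rule 1 (post-nasal voicing): no segment meets the environment; /birpilakgurdu/ is unchanged.
Rule 2 (regressive voicing assimilation): /k/ precedes the voiced obstruent /g/, so it voices to [g] by assimilation. /birpilakgurdu/ → birpilaggurdu.
Rule 3 (stop-cluster a-epenthesis): /g/ and /g/ form a stop–stop cluster, so [a] is inserted between them. /birpilaggurdu/ → birpilagagurdu.
Rule 4 (pre-rhotic lowering): /i/ is a high vowel immediately before /r/, so it lowers to [e]. /u/ is a high vowel immediately before /r/, so it lowers to [o]. /birpilagagurdu/ → berpilagagordu.

berpilagagordu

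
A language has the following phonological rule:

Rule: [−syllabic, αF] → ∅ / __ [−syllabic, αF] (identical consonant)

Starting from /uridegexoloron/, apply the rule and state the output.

uridegexoloron

No segment of /uridegexoloron/ meets the structural description of the rule, so the form surfaces unchanged.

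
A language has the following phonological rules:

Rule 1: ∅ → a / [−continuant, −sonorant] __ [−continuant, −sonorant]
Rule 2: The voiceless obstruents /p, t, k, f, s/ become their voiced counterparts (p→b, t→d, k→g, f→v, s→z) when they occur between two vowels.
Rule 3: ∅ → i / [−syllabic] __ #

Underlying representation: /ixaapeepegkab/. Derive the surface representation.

ixaabeebegagabi

Rule 1 (stop-cluster a-epenthesis): /g/ and /k/ form a stop–stop cluster, so [a] is inserted between them. /ixaapeepegkab/ → ixaapeepegakab.
Rule 2 (intervocalic voicing): /p/ is a voiceless obstruent between vowels /a/ and /e/, so it voices to [b]. /p/ is a voiceless obstruent between vowels /e/ and /e/, so it voices to [b]. /k/ is a voiceless obstruent between vowels /a/ and /a/, so it voices to [g]. /ixaapeepegakab/ → ixaabeebegagab.
Rule 3 (final i-epenthesis): the form ends in the consonant /b/, so [i] is inserted word-finally. /ixaabeebegagab/ → ixaabeebegagabi.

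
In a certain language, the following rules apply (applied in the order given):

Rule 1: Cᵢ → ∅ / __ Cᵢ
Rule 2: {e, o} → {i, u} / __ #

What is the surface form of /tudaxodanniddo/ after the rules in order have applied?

tudaxodanidu

Rule 1 (degemination): /nn/ is a geminate; the first /n/ deletes. /dd/ is a geminate; the first /d/ deletes. /tudaxodanniddo/ → tudaxodanido.
Rule 2 (final vowel raising): /o/ is a mid vowel in word-final position, so it raises to [u]. /tudaxodanido/ → tudaxodanidu.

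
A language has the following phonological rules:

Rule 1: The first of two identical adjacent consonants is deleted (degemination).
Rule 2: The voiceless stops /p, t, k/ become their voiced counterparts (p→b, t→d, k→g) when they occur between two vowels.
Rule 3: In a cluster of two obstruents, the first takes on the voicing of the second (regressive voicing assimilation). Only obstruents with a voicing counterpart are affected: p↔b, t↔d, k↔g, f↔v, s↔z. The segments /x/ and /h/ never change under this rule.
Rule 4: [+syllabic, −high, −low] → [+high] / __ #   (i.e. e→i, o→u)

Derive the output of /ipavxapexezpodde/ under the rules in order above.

ibafxabexespodi

Rule 1 (degemination): /dd/ is a geminate; the first /d/ deletes. /ipavxapexezpodde/ → ipavxapexezpode.
Rule 2 (intervocalic voicing): /p/ is a voiceless stop between vowels /i/ and /a/, so it voices to [b]. /p/ is a voiceless stop between vowels /a/ and /e/, so it voices to [b]. /ipavxapexezpode/ → ibavxabexezpode.
Rule 3 (regressive voicing assimilation): /v/ precedes the voiceless obstruent /x/, so it devoices to [f] by assimilation. /z/ precedes the voiceless obstruent /p/, so it devoices to [s] by assimilation. /ibavxabexezpode/ → ibafxabexespode.
Rule 4 (final vowel raising): /e/ is a mid vowel in word-final position, so it raises to [i]. /ibafxabexespode/ → ibafxabexespodi.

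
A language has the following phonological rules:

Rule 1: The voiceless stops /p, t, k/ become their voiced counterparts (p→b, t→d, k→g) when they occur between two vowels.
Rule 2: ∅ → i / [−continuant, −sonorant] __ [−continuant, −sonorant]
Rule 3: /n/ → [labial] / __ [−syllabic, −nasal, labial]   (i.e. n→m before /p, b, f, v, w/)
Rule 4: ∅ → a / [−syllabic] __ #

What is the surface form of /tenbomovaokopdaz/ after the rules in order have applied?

Rule 1 (intervocalic voicing): /k/ is a voiceless stop between vowels /o/ and /o/, so it voices to [g]. /tenbomovaokopdaz/ → tenbomovaogopdaz.
Rule 2 (stop-cluster i-epenthesis): /p/ and /d/ form a stop–stop cluster, so [i] is inserted between them. /tenbomovaogopdaz/ → tenbomovaogopidaz.
Rule 3 (nasal place assimilation): /n/ precedes the labial consonant /b/, so it assimilates in place to [m]. /tenbomovaogopidaz/ → tembomovaogopidaz.
Rule 4 (final a-epenthesis): the form ends in the consonant /z/, so [a] is inserted word-finally. /tembomovaogopidaz/ → tembomovaogopidaza.

tembomovaogopidaza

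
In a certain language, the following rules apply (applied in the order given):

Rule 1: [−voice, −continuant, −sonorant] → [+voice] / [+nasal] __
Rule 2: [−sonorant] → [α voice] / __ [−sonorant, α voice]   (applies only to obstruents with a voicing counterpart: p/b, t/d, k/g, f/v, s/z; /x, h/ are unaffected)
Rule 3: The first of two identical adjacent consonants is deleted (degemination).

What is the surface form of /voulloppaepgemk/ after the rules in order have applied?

voulopaebgemg

Rule 1 (post-nasal voicing): /k/ is a voiceless stop immediately after the nasal /m/, so it voices to [g]. /voulloppaepgemk/ → voulloppaepgemg.
Rule 2 (regressive voicing assimilation): /p/ precedes the voiced obstruent /g/, so it voices to [b] by assimilation. /voulloppaepgemg/ → voulloppaebgemg.
Rule 3 (degemination): /ll/ is a geminate; the first /l/ deletes. /pp/ is a geminate; the first /p/ deletes. /voulloppaebgemg/ → voulopaebgemg.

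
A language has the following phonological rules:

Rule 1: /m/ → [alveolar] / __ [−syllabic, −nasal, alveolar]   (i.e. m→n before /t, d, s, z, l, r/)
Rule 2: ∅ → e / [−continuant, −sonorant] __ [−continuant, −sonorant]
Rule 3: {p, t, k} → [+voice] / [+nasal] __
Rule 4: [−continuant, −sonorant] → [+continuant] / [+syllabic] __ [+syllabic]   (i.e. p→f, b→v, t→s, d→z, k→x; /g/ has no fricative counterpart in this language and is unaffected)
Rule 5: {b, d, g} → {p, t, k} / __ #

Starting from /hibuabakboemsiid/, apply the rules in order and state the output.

Rule 1 (nasal place assimilation): /m/ precedes the alveolar consonant /s/, so it assimilates in place to [n]. /hibuabakboemsiid/ → hibuabakboensiid.
Rule 2 (stop-cluster e-epenthesis): /k/ and /b/ form a stop–stop cluster, so [e] is inserted between them. /hibuabakboensiid/ → hibuabakeboensiid.
Rule 3 (post-nasal voicing): no segment meets the environment; /hibuabakeboensiid/ is unchanged.
Rule 4 (intervocalic spirantization): /b/ is a stop between vowels /i/ and /u/, so it spirantizes to the fricative [v]. /b/ is a stop between vowels /a/ and /a/, so it spirantizes to the fricative [v]. /k/ is a stop between vowels /a/ and /e/, so it spirantizes to the fricative [x]. /b/ is a stop between vowels /e/ and /o/, so it spirantizes to the fricative [v]. /hibuabakeboensiid/ → hivuavaxevoensiid.
Rule 5 (final devoicing): /d/ is a voiced stop in word-final position, so it devoices to [t]. /hivuavaxevoensiid/ → hivuavaxevoensiit.

hivuavaxevoensiit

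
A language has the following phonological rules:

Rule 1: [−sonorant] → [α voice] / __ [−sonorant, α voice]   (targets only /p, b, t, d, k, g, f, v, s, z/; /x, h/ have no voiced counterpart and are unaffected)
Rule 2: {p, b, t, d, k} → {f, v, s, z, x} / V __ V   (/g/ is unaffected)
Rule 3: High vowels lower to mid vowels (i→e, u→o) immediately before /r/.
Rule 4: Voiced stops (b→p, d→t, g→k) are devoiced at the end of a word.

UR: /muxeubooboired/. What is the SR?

muxeuvoovoeret

Rule 1 (regressive voicing assimilation): no segment meets the environment; /muxeubooboired/ is unchanged.
Rule 2 (intervocalic spirantization): /b/ is a stop between vowels /u/ and /o/, so it spirantizes to the fricative [v]. /b/ is a stop between vowels /o/ and /o/, so it spirantizes to the fricative [v]. /muxeubooboired/ → muxeuvoovoired.
Rule 3 (pre-rhotic lowering): /i/ is a high vowel immediately before /r/, so it lowers to [e]. /muxeuvoovoired/ → muxeuvoovoered.
Rule 4 (final devoicing): /d/ is a voiced stop in word-final position, so it devoices to [t]. /muxeuvoovoered/ → muxeuvoovoeret.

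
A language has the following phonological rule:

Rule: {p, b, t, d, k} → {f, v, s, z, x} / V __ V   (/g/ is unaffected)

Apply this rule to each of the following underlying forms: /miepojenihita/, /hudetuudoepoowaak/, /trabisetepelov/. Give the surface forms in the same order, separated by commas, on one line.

miefojenihisa, huzesuuzoefoowaak, travisesefelov

/miepojenihita/: /p/ is a stop between vowels /e/ and /o/, so it spirantizes to the fricative [f]. /t/ is a stop between vowels /i/ and /a/, so it spirantizes to the fricative [s]. → [miefojenihisa].
/hudetuudoepoowaak/: /d/ is a stop between vowels /u/ and /e/, so it spirantizes to the fricative [z]. /t/ is a stop between vowels /e/ and /u/, so it spirantizes to the fricative [s]. /d/ is a stop between vowels /u/ and /o/, so it spirantizes to the fricative [z]. /p/ is a stop between vowels /e/ and /o/, so it spirantizes to the fricative [f]. → [huzesuuzoefoowaak].
/trabisetepelov/: /b/ is a stop between vowels /a/ and /i/, so it spirantizes to the fricative [v]. /t/ is a stop between vowels /e/ and /e/, so it spirantizes to the fricative [s]. /p/ is a stop between vowels /e/ and /e/, so it spirantizes to the fricative [f]. → [travisesefelov].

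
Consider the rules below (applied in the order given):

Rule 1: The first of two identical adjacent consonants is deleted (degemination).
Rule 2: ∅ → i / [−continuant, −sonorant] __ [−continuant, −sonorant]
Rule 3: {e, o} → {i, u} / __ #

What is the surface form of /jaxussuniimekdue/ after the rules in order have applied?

jaxusuniimekidui

Rule 1 (degemination): /ss/ is a geminate; the first /s/ deletes. /jaxussuniimekdue/ → jaxusuniimekdue.
Rule 2 (stop-cluster i-epenthesis): /k/ and /d/ form a stop–stop cluster, so [i] is inserted between them. /jaxusuniimekdue/ → jaxusuniimekidue.
Rule 3 (final vowel raising): /e/ is a mid vowel in word-final position, so it raises to [i]. /jaxusuniimekidue/ → jaxusuniimekidui.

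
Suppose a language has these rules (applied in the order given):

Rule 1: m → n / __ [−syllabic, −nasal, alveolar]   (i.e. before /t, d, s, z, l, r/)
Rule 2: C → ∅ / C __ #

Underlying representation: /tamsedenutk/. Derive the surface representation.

Rule 1 (nasal place assimilation): /m/ precedes the alveolar consonant /s/, so it assimilates in place to [n]. /tamsedenutk/ → tansedenutk.
Rule 2 (final cluster simplification): /k/ is the second consonant of a word-final cluster /tk/, so it deletes. /tansedenutk/ → tansedenut.

tansedenut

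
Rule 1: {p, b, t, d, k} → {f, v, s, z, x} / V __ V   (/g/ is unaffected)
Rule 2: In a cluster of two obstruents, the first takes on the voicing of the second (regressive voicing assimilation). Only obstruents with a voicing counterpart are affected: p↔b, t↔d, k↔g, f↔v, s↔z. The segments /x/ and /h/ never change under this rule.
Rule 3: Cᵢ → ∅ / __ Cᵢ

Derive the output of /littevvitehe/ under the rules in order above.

Rule 1 (intervocalic spirantization): /t/ is a stop between vowels /i/ and /e/, so it spirantizes to the fricative [s]. /littevvitehe/ → littevvisehe.
Rule 2 (regressive voicing assimilation): no segment meets the environment; /littevvisehe/ is unchanged.
Rule 3 (degemination): /tt/ is a geminate; the first /t/ deletes. /vv/ is a geminate; the first /v/ deletes. /littevvisehe/ → litevisehe.

litevisehe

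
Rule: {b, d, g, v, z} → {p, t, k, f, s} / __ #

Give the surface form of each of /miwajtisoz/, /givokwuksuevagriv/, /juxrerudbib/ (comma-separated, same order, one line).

miwajtisos, givokwuksuevagrif, juxrerudbip

/miwajtisoz/: /z/ is a voiced obstruent in word-final position, so it devoices to [s]. → [miwajtisos].
/givokwuksuevagriv/: /v/ is a voiced obstruent in word-final position, so it devoices to [f]. → [givokwuksuevagrif].
/juxrerudbib/: /b/ is a voiced obstruent in word-final position, so it devoices to [p]. → [juxrerudbip].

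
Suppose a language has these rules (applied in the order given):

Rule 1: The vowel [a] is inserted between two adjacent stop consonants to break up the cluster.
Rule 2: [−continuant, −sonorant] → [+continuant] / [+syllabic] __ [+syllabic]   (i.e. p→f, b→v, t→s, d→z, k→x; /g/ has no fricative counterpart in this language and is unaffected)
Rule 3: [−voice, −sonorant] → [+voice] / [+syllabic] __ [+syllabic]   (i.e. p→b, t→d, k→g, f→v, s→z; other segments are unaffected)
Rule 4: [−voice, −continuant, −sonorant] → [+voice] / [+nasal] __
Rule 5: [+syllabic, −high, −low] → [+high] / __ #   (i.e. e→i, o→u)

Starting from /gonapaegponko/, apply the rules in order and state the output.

Rule 1 (stop-cluster a-epenthesis): /g/ and /p/ form a stop–stop cluster, so [a] is inserted between them. /gonapaegponko/ → gonapaegaponko.
Rule 2 (intervocalic spirantization): /p/ is a stop between vowels /a/ and /a/, so it spirantizes to the fricative [f]. /p/ is a stop between vowels /a/ and /o/, so it spirantizes to the fricative [f]. /gonapaegaponko/ → gonafaegafonko.
Rule 3 (intervocalic voicing): /f/ is a voiceless obstruent between vowels /a/ and /a/, so it voices to [v]. /f/ is a voiceless obstruent between vowels /a/ and /o/, so it voices to [v]. /gonafaegafonko/ → gonavaegavonko.
Rule 4 (post-nasal voicing): /k/ is a voiceless stop immediately after the nasal /n/, so it voices to [g]. /gonavaegavonko/ → gonavaegavongo.
Rule 5 (final vowel raising): /o/ is a mid vowel in word-final position, so it raises to [u]. /gonavaegavongo/ → gonavaegavongu.

gonavaegavongu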